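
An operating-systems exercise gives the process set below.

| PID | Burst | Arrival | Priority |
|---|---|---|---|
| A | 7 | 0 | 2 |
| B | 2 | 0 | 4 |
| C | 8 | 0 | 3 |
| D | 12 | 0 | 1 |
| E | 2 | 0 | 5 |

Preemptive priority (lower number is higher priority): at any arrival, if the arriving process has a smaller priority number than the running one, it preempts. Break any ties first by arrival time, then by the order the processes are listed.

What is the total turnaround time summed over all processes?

Gantt: | D 0-12 | A 12-19 | C 19-27 | B 27-29 | E 29-31 |
Completion: A=19  B=29  C=27  D=12  E=31
Turnaround = completion − arrival: A=19, B=29, C=27, D=12, E=31
Total turnaround = 19 + 29 + 27 + 12 + 31 = 118

118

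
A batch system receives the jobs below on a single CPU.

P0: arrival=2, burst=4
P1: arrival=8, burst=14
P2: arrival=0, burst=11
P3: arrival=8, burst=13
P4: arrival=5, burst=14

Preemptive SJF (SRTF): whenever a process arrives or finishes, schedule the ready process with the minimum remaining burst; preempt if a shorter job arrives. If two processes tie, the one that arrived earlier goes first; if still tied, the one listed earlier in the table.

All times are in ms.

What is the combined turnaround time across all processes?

Gantt: | P2 0-2 | P0 2-6 | P2 6-15 | P3 15-28 | P4 28-42 | P1 42-56 |
Completion: P0=6  P1=56  P2=15  P3=28  P4=42
Turnaround (C−A): P0=4  P1=48  P2=15  P3=20  P4=37
Turnaround = completion − arrival: P0=4, P1=48, P2=15, P3=20, P4=37
Total turnaround = 4 + 48 + 15 + 20 + 37 = 124

124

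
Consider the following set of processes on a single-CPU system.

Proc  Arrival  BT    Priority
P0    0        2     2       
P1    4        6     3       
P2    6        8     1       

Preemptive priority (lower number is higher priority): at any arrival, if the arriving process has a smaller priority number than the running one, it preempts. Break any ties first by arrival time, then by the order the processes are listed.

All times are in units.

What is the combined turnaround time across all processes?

24

Timeline: | P0 0-2 | idle 2-4 | P1 4-6 | P2 6-14 | P1 14-18 |
Completion: P0=2  P1=18  P2=14
Turnaround (C−A): P0=2  P1=14  P2=8
Turnaround = completion − arrival: P0=2, P1=14, P2=8
Total turnaround = 2 + 14 + 8 = 24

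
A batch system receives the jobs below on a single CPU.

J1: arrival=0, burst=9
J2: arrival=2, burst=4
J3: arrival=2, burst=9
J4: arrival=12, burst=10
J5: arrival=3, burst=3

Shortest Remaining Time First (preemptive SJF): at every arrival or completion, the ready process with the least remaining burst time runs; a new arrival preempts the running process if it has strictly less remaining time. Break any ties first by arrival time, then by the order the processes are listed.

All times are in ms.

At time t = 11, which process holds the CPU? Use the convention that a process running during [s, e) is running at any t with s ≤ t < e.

Schedule: | J1 0-2 | J2 2-6 | J5 6-9 | J1 9-16 | J3 16-25 | J4 25-35 |
Completion: J1=16  J2=6  J3=25  J4=35  J5=9
Turnaround (C−A): J1=16  J2=4  J3=23  J4=23  J5=6

J1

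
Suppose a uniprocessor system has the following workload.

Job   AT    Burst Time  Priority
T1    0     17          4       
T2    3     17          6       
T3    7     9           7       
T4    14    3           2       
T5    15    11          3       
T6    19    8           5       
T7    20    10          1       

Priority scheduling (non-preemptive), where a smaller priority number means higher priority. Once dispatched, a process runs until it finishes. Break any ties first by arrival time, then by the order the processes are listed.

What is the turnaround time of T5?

Timeline: | T1 0-17 | T4 17-20 | T7 20-30 | T5 30-41 | T6 41-49 | T2 49-66 | T3 66-75 |
Completion: T1=17  T2=66  T3=75  T4=20  T5=41  T6=49  T7=30
Turnaround (C−A): T1=17  T2=63  T3=68  T4=6  T5=26  T6=30  T7=10
Turnaround(T5) = completion − arrival = 41 − 15 = 26

26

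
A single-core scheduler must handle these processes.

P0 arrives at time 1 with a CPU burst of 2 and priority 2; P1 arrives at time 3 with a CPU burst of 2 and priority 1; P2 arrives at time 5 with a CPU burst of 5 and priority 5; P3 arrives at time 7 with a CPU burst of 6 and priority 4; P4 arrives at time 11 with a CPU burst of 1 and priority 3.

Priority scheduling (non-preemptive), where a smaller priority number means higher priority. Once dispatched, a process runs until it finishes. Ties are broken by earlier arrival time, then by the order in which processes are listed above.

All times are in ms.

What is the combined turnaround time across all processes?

24

Schedule: | idle 0-1 | P0 1-3 | P1 3-5 | P2 5-10 | P3 10-16 | P4 16-17 |
Completion: P0=3  P1=5  P2=10  P3=16  P4=17
Turnaround (C−A): P0=2  P1=2  P2=5  P3=9  P4=6
Turnaround = completion − arrival: P0=2, P1=2, P2=5, P3=9, P4=6
Total turnaround = 2 + 2 + 5 + 9 + 6 = 24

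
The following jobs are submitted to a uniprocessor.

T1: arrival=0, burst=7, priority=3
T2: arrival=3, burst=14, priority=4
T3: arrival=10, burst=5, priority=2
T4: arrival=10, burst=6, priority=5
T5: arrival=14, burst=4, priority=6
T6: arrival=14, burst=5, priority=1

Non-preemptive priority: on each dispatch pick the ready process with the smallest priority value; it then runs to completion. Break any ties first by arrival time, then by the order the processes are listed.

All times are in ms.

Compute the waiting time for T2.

Schedule: | T1 0-7 | T2 7-21 | T6 21-26 | T3 26-31 | T4 31-37 | T5 37-41 |
Completion: T1=7  T2=21  T3=31  T4=37  T5=41  T6=26
Waiting(T2) = turnaround − burst = 18 − 14 = 4

4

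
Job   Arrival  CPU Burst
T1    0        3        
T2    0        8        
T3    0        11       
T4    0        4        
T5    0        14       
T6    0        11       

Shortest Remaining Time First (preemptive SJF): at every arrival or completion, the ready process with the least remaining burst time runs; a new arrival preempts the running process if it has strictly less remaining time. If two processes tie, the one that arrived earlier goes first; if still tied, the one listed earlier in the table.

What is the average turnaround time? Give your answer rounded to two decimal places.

Gantt: | T1 0-3 | T4 3-7 | T2 7-15 | T3 15-26 | T6 26-37 | T5 37-51 |
Completion: T1=3  T2=15  T3=26  T4=7  T5=51  T6=37
Turnaround times: T1=3, T2=15, T3=26, T4=7, T5=51, T6=37
Average turnaround = (3+15+26+7+51+37) / 6 = 139/6 = 23.17

23.17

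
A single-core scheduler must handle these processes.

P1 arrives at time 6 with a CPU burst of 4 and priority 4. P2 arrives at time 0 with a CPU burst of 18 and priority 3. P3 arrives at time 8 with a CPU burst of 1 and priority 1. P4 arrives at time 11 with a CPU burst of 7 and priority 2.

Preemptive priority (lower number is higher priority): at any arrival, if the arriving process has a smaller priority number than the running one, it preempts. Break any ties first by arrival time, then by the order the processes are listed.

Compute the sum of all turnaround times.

58

Timeline: | P2 0-8 | P3 8-9 | P2 9-11 | P4 11-18 | P2 18-26 | P1 26-30 |
Completion: P1=30  P2=26  P3=9  P4=18
Turnaround = completion − arrival: P1=24, P2=26, P3=1, P4=7
Total turnaround = 24 + 26 + 1 + 7 = 58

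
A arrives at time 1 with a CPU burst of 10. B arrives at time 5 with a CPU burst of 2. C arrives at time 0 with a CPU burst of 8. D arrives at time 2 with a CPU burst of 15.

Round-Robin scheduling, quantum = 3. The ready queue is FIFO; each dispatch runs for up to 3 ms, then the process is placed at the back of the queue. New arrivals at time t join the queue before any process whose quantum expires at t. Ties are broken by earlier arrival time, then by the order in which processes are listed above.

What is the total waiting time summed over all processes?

Timeline: | C 0-3 | A 3-6 | D 6-9 | C 9-12 | B 12-14 | A 14-17 | D 17-20 | C 20-22 | A 22-25 | D 25-28 | A 28-29 | D 29-35 |
Completion: A=29  B=14  C=22  D=35
Turnaround (C−A): A=28  B=9  C=22  D=33
Waiting = turnaround − burst: A=18, B=7, C=14, D=18
Total waiting = 18 + 7 + 14 + 18 = 57

57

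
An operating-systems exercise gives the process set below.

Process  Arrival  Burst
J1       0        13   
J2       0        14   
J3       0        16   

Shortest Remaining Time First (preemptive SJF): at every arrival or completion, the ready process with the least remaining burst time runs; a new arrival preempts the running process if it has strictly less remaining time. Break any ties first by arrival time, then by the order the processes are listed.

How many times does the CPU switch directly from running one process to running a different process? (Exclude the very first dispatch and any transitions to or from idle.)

Timeline: | J1 0-13 | J2 13-27 | J3 27-43 |
Completion: J1=13  J2=27  J3=43
Turnaround (C−A): J1=13  J2=27  J3=43

2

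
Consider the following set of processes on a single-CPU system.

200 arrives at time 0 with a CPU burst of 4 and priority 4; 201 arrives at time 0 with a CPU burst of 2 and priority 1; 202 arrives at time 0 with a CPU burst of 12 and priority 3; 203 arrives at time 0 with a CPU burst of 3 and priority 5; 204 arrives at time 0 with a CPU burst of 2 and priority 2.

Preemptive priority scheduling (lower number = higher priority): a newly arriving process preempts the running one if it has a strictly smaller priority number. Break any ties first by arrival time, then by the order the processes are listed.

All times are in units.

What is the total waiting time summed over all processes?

42

Timeline: | 201 0-2 | 204 2-4 | 202 4-16 | 200 16-20 | 203 20-23 |
Completion: 200=20  201=2  202=16  203=23  204=4
Turnaround (C−A): 200=20  201=2  202=16  203=23  204=4
Waiting = turnaround − burst: 200=16, 201=0, 202=4, 203=20, 204=2
Total waiting = 16 + 0 + 4 + 20 + 2 = 42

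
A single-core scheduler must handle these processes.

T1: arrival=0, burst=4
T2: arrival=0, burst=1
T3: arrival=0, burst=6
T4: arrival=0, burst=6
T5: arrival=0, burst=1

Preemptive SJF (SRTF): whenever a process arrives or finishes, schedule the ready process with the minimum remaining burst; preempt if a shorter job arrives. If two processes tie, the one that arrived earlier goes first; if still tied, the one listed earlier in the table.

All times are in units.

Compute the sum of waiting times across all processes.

Schedule: | T2 0-1 | T5 1-2 | T1 2-6 | T3 6-12 | T4 12-18 |
Completion: T1=6  T2=1  T3=12  T4=18  T5=2
Turnaround (C−A): T1=6  T2=1  T3=12  T4=18  T5=2
Waiting = turnaround − burst: T1=2, T2=0, T3=6, T4=12, T5=1
Total waiting = 2 + 0 + 6 + 12 + 1 = 21

21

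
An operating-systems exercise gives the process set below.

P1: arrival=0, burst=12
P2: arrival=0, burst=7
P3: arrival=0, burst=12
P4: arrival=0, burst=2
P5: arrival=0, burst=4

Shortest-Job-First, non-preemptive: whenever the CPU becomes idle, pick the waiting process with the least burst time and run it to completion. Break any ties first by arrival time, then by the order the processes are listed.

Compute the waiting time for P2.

6

Schedule: | P4 0-2 | P5 2-6 | P2 6-13 | P1 13-25 | P3 25-37 |
Completion: P1=25  P2=13  P3=37  P4=2  P5=6
Turnaround (C−A): P1=25  P2=13  P3=37  P4=2  P5=6
Waiting(P2) = turnaround − burst = 13 − 7 = 6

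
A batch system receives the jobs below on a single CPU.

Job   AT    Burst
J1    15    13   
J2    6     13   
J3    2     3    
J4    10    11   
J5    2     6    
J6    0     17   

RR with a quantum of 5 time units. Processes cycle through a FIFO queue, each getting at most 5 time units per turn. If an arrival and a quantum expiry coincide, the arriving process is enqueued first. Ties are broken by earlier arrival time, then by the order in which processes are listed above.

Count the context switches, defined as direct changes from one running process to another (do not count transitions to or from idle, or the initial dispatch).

Schedule: | J6 0-5 | J3 5-8 | J5 8-13 | J6 13-18 | J2 18-23 | J4 23-28 | J5 28-29 | J1 29-34 | J6 34-39 | J2 39-44 | J4 44-49 | J1 49-54 | J6 54-56 | J2 56-59 | J4 59-60 | J1 60-63 |
Completion: J1=63  J2=59  J3=8  J4=60  J5=29  J6=56

15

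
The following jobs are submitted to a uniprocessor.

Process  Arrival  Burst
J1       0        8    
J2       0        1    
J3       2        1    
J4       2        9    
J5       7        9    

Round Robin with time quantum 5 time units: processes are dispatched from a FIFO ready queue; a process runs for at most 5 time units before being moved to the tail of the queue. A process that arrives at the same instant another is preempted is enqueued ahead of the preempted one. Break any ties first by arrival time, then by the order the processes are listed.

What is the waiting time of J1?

7

Timeline: | J1 0-5 | J2 5-6 | J3 6-7 | J4 7-12 | J1 12-15 | J5 15-20 | J4 20-24 | J5 24-28 |
Completion: J1=15  J2=6  J3=7  J4=24  J5=28
Turnaround (C−A): J1=15  J2=6  J3=5  J4=22  J5=21
Waiting(J1) = turnaround − burst = 15 − 8 = 7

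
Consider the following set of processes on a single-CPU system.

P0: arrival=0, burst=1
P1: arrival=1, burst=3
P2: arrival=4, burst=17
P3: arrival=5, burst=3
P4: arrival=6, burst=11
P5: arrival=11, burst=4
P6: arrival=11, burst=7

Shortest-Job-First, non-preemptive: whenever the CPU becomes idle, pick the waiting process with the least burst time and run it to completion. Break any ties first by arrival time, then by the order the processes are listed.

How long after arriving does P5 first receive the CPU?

Timeline: | P0 0-1 | P1 1-4 | P2 4-21 | P3 21-24 | P5 24-28 | P6 28-35 | P4 35-46 |
Completion: P0=1  P1=4  P2=21  P3=24  P4=46  P5=28  P6=35
Turnaround (C−A): P0=1  P1=3  P2=17  P3=19  P4=40  P5=17  P6=24
Response(P5) = first start − arrival = 24 − 11 = 13

13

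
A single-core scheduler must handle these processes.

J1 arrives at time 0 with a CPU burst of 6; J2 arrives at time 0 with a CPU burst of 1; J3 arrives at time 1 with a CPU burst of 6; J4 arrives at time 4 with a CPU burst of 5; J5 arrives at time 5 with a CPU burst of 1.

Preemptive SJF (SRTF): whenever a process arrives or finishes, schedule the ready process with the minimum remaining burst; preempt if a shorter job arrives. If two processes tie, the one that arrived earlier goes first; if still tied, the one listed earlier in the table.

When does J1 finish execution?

8

Gantt: | J2 0-1 | J1 1-5 | J5 5-6 | J1 6-8 | J4 8-13 | J3 13-19 |
Completion: J1=8  J2=1  J3=19  J4=13  J5=6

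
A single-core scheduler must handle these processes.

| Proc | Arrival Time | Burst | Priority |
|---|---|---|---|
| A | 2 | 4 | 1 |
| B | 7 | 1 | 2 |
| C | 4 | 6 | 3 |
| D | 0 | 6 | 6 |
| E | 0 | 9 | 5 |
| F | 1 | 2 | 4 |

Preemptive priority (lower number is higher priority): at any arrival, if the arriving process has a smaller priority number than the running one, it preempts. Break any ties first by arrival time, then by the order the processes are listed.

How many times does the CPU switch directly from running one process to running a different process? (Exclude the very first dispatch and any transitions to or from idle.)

Timeline: | E 0-1 | F 1-2 | A 2-6 | C 6-7 | B 7-8 | C 8-13 | F 13-14 | E 14-22 | D 22-28 |
Completion: A=6  B=8  C=13  D=28  E=22  F=14

8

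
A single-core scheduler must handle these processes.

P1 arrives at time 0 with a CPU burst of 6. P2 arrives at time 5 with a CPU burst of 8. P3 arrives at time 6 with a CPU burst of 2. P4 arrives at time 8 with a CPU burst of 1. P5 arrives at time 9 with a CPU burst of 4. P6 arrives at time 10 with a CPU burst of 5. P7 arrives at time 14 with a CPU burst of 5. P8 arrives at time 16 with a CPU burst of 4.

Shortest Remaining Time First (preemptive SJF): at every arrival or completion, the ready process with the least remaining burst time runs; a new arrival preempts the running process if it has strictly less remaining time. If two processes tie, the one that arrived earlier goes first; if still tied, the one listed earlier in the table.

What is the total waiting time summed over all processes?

Schedule: | P1 0-6 | P3 6-8 | P4 8-9 | P5 9-13 | P6 13-18 | P8 18-22 | P7 22-27 | P2 27-35 |
Completion: P1=6  P2=35  P3=8  P4=9  P5=13  P6=18  P7=27  P8=22
Turnaround (C−A): P1=6  P2=30  P3=2  P4=1  P5=4  P6=8  P7=13  P8=6
Waiting = turnaround − burst: P1=0, P2=22, P3=0, P4=0, P5=0, P6=3, P7=8, P8=2
Total waiting = 0 + 22 + 0 + 0 + 0 + 3 + 8 + 2 = 35

35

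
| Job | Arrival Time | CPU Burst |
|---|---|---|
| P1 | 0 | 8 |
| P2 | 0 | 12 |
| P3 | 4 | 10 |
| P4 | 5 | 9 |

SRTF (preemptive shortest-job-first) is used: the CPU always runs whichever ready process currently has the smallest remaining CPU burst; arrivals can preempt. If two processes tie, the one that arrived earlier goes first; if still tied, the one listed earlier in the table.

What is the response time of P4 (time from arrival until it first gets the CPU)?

3

Gantt: | P1 0-8 | P4 8-17 | P3 17-27 | P2 27-39 |
Completion: P1=8  P2=39  P3=27  P4=17
Turnaround (C−A): P1=8  P2=39  P3=23  P4=12
Response(P4) = first start − arrival = 8 − 5 = 3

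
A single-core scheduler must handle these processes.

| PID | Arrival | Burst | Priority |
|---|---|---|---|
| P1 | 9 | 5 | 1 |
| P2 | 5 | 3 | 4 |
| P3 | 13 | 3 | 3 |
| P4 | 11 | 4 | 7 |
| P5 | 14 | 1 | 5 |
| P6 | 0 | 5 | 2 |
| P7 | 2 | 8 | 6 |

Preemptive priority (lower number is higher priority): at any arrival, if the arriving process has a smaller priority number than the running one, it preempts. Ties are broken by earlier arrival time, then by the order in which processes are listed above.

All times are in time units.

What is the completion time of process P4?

Timeline: | P6 0-5 | P2 5-8 | P7 8-9 | P1 9-14 | P3 14-17 | P5 17-18 | P7 18-25 | P4 25-29 |
Completion: P1=14  P2=8  P3=17  P4=29  P5=18  P6=5  P7=25
Turnaround (C−A): P1=5  P2=3  P3=4  P4=18  P5=4  P6=5  P7=23

29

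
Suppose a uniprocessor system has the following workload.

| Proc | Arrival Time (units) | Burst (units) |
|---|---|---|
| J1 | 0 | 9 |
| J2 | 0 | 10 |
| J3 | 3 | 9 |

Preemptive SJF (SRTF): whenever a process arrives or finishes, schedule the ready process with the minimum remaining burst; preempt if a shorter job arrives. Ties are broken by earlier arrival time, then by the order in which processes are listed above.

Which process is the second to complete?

J3

Gantt: | J1 0-9 | J3 9-18 | J2 18-28 |
Completion: J1=9  J2=28  J3=18
Turnaround (C−A): J1=9  J2=28  J3=15
Finish order: J1 → J3 → J2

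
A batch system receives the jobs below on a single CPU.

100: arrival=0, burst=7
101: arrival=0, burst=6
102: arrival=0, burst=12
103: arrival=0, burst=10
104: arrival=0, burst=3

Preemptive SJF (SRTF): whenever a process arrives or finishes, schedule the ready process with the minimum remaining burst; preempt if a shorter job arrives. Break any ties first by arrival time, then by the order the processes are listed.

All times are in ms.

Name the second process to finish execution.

101

Gantt: | 104 0-3 | 101 3-9 | 100 9-16 | 103 16-26 | 102 26-38 |
Completion: 100=16  101=9  102=38  103=26  104=3
Finish order: 104 → 101 → 100 → 103 → 102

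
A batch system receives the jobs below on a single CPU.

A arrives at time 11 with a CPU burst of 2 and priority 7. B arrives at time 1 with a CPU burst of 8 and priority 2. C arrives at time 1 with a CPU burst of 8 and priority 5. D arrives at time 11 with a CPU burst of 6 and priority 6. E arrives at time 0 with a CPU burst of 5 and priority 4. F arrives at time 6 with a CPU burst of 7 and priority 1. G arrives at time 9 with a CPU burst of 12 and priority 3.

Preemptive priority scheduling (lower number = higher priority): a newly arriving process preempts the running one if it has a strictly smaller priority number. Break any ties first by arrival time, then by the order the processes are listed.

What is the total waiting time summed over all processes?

Schedule: | E 0-1 | B 1-6 | F 6-13 | B 13-16 | G 16-28 | E 28-32 | C 32-40 | D 40-46 | A 46-48 |
Completion: A=48  B=16  C=40  D=46  E=32  F=13  G=28
Waiting = turnaround − burst: A=35, B=7, C=31, D=29, E=27, F=0, G=7
Total waiting = 35 + 7 + 31 + 29 + 27 + 0 + 7 = 136

136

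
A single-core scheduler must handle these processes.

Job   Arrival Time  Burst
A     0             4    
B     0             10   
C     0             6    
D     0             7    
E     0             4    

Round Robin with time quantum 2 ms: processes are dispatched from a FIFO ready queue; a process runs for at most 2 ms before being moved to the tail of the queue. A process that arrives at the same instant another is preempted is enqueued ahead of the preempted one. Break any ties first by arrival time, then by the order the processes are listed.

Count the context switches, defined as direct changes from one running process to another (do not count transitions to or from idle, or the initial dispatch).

Timeline: | A 0-2 | B 2-4 | C 4-6 | D 6-8 | E 8-10 | A 10-12 | B 12-14 | C 14-16 | D 16-18 | E 18-20 | B 20-22 | C 22-24 | D 24-26 | B 26-28 | D 28-29 | B 29-31 |
Completion: A=12  B=31  C=24  D=29  E=20

15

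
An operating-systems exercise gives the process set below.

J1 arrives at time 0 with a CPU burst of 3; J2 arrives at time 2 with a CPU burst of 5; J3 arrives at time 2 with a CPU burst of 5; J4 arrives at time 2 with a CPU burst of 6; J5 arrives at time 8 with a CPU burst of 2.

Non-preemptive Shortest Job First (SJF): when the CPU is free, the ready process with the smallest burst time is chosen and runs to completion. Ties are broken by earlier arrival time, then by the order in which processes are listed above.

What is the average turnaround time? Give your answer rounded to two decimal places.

Gantt: | J1 0-3 | J2 3-8 | J5 8-10 | J3 10-15 | J4 15-21 |
Completion: J1=3  J2=8  J3=15  J4=21  J5=10
Turnaround times: J1=3, J2=6, J3=13, J4=19, J5=2
Average turnaround = (3+6+13+19+2) / 5 = 43/5 = 8.60

8.60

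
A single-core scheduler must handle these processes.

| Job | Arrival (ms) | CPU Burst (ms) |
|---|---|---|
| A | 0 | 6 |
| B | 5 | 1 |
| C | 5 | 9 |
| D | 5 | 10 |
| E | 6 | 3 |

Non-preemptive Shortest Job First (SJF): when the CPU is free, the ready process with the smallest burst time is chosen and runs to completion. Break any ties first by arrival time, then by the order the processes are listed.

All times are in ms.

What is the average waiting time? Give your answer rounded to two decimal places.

Schedule: | A 0-6 | B 6-7 | E 7-10 | C 10-19 | D 19-29 |
Completion: A=6  B=7  C=19  D=29  E=10
Turnaround (C−A): A=6  B=2  C=14  D=24  E=4
Waiting times: A=0, B=1, C=5, D=14, E=1
Average waiting = (0+1+5+14+1) / 5 = 21/5 = 4.20

4.20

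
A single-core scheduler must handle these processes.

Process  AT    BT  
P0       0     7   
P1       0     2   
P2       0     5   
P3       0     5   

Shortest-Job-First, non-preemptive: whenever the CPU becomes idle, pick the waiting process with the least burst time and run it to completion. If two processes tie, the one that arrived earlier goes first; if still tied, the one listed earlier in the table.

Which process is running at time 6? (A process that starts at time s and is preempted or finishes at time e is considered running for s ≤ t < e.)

Schedule: | P1 0-2 | P2 2-7 | P3 7-12 | P0 12-19 |
Completion: P0=19  P1=2  P2=7  P3=12
Turnaround (C−A): P0=19  P1=2  P2=7  P3=12

P2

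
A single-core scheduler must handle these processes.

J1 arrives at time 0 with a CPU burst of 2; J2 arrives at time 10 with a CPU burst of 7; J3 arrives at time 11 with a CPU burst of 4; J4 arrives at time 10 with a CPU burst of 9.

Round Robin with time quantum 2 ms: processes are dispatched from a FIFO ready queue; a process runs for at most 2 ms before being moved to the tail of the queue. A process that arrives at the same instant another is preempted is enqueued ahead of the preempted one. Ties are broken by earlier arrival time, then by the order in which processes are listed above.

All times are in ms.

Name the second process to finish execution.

Timeline: | J1 0-2 | idle 2-10 | J2 10-12 | J4 12-14 | J3 14-16 | J2 16-18 | J4 18-20 | J3 20-22 | J2 22-24 | J4 24-26 | J2 26-27 | J4 27-30 |
Completion: J1=2  J2=27  J3=22  J4=30
Finish order: J1 → J3 → J2 → J4

J3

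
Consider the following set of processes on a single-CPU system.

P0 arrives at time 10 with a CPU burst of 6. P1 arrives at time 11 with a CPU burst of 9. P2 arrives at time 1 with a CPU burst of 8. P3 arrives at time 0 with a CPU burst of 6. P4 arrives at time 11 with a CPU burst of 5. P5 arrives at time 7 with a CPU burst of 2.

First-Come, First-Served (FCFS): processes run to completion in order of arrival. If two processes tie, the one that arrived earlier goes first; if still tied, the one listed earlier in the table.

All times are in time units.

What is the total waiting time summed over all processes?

Timeline: | P3 0-6 | P2 6-14 | P5 14-16 | P0 16-22 | P1 22-31 | P4 31-36 |
Completion: P0=22  P1=31  P2=14  P3=6  P4=36  P5=16
Turnaround (C−A): P0=12  P1=20  P2=13  P3=6  P4=25  P5=9
Waiting = turnaround − burst: P0=6, P1=11, P2=5, P3=0, P4=20, P5=7
Total waiting = 6 + 11 + 5 + 0 + 20 + 7 = 49

49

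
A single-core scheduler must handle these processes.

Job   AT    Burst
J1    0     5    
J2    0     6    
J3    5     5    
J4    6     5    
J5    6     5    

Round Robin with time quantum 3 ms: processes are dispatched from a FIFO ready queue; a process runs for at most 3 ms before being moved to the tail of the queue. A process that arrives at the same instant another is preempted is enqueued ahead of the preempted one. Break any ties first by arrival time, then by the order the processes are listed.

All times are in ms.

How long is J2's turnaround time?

Timeline: | J1 0-3 | J2 3-6 | J1 6-8 | J3 8-11 | J4 11-14 | J5 14-17 | J2 17-20 | J3 20-22 | J4 22-24 | J5 24-26 |
Completion: J1=8  J2=20  J3=22  J4=24  J5=26
Turnaround (C−A): J1=8  J2=20  J3=17  J4=18  J5=20
Turnaround(J2) = completion − arrival = 20 − 0 = 20

20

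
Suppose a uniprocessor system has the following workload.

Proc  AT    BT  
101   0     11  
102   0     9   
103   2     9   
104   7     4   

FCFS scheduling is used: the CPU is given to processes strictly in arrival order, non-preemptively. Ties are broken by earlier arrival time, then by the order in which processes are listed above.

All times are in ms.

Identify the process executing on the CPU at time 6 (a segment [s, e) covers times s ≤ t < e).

Schedule: | 101 0-11 | 102 11-20 | 103 20-29 | 104 29-33 |
Completion: 101=11  102=20  103=29  104=33
Turnaround (C−A): 101=11  102=20  103=27  104=26

101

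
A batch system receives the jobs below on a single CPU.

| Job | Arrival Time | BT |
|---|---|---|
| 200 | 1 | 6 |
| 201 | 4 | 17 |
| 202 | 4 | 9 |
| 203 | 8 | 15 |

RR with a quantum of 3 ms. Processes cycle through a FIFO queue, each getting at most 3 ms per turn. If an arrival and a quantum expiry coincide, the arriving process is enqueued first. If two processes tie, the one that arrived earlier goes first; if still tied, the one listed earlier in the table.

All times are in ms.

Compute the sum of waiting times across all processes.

Schedule: | idle 0-1 | 200 1-4 | 201 4-7 | 202 7-10 | 200 10-13 | 201 13-16 | 203 16-19 | 202 19-22 | 201 22-25 | 203 25-28 | 202 28-31 | 201 31-34 | 203 34-37 | 201 37-40 | 203 40-43 | 201 43-45 | 203 45-48 |
Completion: 200=13  201=45  202=31  203=48
Turnaround (C−A): 200=12  201=41  202=27  203=40
Waiting = turnaround − burst: 200=6, 201=24, 202=18, 203=25
Total waiting = 6 + 24 + 18 + 25 = 73

73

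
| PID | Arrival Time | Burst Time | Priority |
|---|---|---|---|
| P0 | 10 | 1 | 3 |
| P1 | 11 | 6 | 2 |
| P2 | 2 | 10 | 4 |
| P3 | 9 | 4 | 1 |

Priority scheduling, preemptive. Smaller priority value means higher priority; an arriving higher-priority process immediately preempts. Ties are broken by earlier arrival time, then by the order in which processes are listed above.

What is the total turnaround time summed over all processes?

Schedule: | idle 0-2 | P2 2-9 | P3 9-13 | P1 13-19 | P0 19-20 | P2 20-23 |
Completion: P0=20  P1=19  P2=23  P3=13
Turnaround (C−A): P0=10  P1=8  P2=21  P3=4
Turnaround = completion − arrival: P0=10, P1=8, P2=21, P3=4
Total turnaround = 10 + 8 + 21 + 4 = 43

43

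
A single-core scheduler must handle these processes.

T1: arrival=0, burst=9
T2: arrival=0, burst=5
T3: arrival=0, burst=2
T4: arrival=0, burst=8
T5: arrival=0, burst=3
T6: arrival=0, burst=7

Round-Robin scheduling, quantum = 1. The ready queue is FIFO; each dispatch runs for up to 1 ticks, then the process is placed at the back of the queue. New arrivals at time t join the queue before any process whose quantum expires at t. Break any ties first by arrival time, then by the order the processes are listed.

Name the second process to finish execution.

T5

Schedule: | T1 0-1 | T2 1-2 | T3 2-3 | T4 3-4 | T5 4-5 | T6 5-6 | T1 6-7 | T2 7-8 | T3 8-9 | T4 9-10 | T5 10-11 | T6 11-12 | T1 12-13 | T2 13-14 | T4 14-15 | T5 15-16 | T6 16-17 | T1 17-18 | T2 18-19 | T4 19-20 | T6 20-21 | T1 21-22 | T2 22-23 | T4 23-24 | T6 24-25 | T1 25-26 | T4 26-27 | T6 27-28 | T1 28-29 | T4 29-30 | T6 30-31 | T1 31-32 | T4 32-33 | T1 33-34 |
Completion: T1=34  T2=23  T3=9  T4=33  T5=16  T6=31
Turnaround (C−A): T1=34  T2=23  T3=9  T4=33  T5=16  T6=31
Finish order: T3 → T5 → T2 → T6 → T4 → T1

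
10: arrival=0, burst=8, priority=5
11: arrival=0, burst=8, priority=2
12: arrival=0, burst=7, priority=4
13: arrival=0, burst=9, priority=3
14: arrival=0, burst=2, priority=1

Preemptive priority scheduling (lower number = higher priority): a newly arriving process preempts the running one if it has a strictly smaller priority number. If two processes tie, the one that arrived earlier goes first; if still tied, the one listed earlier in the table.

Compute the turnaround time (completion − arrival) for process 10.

Timeline: | 14 0-2 | 11 2-10 | 13 10-19 | 12 19-26 | 10 26-34 |
Completion: 10=34  11=10  12=26  13=19  14=2
Turnaround(10) = completion − arrival = 34 − 0 = 34

34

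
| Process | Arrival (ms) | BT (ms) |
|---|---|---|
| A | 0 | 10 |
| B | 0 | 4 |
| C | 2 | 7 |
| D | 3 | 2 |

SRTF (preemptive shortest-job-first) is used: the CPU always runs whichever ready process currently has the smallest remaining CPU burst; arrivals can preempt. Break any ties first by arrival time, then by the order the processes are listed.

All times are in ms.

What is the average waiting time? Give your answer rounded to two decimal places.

Schedule: | B 0-4 | D 4-6 | C 6-13 | A 13-23 |
Completion: A=23  B=4  C=13  D=6
Turnaround (C−A): A=23  B=4  C=11  D=3
Waiting times: A=13, B=0, C=4, D=1
Average waiting = (13+0+4+1) / 4 = 18/4 = 4.50

4.50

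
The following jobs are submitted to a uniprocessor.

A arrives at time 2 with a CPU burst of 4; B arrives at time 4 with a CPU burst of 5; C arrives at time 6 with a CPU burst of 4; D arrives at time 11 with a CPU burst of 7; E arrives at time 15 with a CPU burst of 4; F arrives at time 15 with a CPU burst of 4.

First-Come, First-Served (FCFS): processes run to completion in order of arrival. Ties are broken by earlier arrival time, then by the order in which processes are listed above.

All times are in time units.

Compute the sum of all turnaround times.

57

Gantt: | idle 0-2 | A 2-6 | B 6-11 | C 11-15 | D 15-22 | E 22-26 | F 26-30 |
Completion: A=6  B=11  C=15  D=22  E=26  F=30
Turnaround = completion − arrival: A=4, B=7, C=9, D=11, E=11, F=15
Total turnaround = 4 + 7 + 9 + 11 + 11 + 15 = 57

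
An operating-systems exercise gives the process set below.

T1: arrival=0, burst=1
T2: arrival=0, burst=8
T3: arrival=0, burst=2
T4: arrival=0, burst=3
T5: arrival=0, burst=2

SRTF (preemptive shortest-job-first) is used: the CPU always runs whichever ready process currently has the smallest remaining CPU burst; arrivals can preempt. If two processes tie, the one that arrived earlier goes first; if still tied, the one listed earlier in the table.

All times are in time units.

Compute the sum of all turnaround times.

Schedule: | T1 0-1 | T3 1-3 | T5 3-5 | T4 5-8 | T2 8-16 |
Completion: T1=1  T2=16  T3=3  T4=8  T5=5
Turnaround (C−A): T1=1  T2=16  T3=3  T4=8  T5=5
Turnaround = completion − arrival: T1=1, T2=16, T3=3, T4=8, T5=5
Total turnaround = 1 + 16 + 3 + 8 + 5 = 33

33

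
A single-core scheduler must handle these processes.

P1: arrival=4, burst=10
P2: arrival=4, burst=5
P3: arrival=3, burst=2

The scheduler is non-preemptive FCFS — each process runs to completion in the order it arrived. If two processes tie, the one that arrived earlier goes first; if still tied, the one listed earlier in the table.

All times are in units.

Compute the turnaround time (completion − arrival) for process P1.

Timeline: | idle 0-3 | P3 3-5 | P1 5-15 | P2 15-20 |
Completion: P1=15  P2=20  P3=5
Turnaround (C−A): P1=11  P2=16  P3=2
Turnaround(P1) = completion − arrival = 15 − 4 = 11

11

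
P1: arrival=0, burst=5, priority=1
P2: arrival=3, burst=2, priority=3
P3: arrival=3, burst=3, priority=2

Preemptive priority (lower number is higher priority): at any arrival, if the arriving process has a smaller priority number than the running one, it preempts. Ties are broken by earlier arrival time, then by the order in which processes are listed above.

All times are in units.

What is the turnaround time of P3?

Timeline: | P1 0-5 | P3 5-8 | P2 8-10 |
Completion: P1=5  P2=10  P3=8
Turnaround(P3) = completion − arrival = 8 − 3 = 5

5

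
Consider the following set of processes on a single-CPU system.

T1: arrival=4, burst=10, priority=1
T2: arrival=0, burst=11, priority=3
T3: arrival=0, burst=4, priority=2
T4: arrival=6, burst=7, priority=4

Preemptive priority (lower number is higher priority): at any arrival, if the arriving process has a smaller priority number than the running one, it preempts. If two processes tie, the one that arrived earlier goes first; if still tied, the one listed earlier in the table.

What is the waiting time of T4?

Timeline: | T3 0-4 | T1 4-14 | T2 14-25 | T4 25-32 |
Completion: T1=14  T2=25  T3=4  T4=32
Waiting(T4) = turnaround − burst = 26 − 7 = 19

19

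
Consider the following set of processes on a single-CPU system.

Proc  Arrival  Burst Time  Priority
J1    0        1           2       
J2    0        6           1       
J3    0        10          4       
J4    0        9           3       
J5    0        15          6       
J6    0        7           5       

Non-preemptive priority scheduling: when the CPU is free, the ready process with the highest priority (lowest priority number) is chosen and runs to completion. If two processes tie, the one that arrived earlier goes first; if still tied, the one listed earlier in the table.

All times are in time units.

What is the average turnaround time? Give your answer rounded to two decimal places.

22.67

Timeline: | J2 0-6 | J1 6-7 | J4 7-16 | J3 16-26 | J6 26-33 | J5 33-48 |
Completion: J1=7  J2=6  J3=26  J4=16  J5=48  J6=33
Turnaround (C−A): J1=7  J2=6  J3=26  J4=16  J5=48  J6=33
Turnaround times: J1=7, J2=6, J3=26, J4=16, J5=48, J6=33
Average turnaround = (7+6+26+16+48+33) / 6 = 136/6 = 22.67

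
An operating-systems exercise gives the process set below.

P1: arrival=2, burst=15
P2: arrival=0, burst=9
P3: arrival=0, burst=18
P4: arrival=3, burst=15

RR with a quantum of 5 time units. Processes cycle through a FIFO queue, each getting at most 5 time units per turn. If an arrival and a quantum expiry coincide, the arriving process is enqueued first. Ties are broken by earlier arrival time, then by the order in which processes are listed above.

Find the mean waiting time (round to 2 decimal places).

Gantt: | P2 0-5 | P3 5-10 | P1 10-15 | P4 15-20 | P2 20-24 | P3 24-29 | P1 29-34 | P4 34-39 | P3 39-44 | P1 44-49 | P4 49-54 | P3 54-57 |
Completion: P1=49  P2=24  P3=57  P4=54
Turnaround (C−A): P1=47  P2=24  P3=57  P4=51
Waiting times: P1=32, P2=15, P3=39, P4=36
Average waiting = (32+15+39+36) / 4 = 122/4 = 30.50

30.50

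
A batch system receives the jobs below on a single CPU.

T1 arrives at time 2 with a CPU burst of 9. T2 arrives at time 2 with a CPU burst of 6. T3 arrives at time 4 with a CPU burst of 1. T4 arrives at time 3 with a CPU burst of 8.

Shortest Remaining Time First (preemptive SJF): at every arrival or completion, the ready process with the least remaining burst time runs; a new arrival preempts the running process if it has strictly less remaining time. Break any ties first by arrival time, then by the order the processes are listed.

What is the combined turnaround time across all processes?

46

Schedule: | idle 0-2 | T2 2-4 | T3 4-5 | T2 5-9 | T4 9-17 | T1 17-26 |
Completion: T1=26  T2=9  T3=5  T4=17
Turnaround (C−A): T1=24  T2=7  T3=1  T4=14
Turnaround = completion − arrival: T1=24, T2=7, T3=1, T4=14
Total turnaround = 24 + 7 + 1 + 14 = 46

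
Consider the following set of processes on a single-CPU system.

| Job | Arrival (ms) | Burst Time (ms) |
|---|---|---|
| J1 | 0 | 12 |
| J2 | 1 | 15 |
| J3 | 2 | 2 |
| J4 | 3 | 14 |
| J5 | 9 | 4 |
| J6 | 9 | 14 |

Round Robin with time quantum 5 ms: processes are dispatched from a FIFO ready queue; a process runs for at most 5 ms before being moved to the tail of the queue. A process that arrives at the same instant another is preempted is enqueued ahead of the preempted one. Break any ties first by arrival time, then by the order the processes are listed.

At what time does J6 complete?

61

Timeline: | J1 0-5 | J2 5-10 | J3 10-12 | J4 12-17 | J1 17-22 | J5 22-26 | J6 26-31 | J2 31-36 | J4 36-41 | J1 41-43 | J6 43-48 | J2 48-53 | J4 53-57 | J6 57-61 |
Completion: J1=43  J2=53  J3=12  J4=57  J5=26  J6=61
Turnaround (C−A): J1=43  J2=52  J3=10  J4=54  J5=17  J6=52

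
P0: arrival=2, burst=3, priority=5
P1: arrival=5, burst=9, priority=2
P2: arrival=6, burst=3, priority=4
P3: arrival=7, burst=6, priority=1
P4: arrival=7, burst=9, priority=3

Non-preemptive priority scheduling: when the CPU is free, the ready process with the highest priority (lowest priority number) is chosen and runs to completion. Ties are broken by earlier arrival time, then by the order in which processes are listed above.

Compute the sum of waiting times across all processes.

Schedule: | idle 0-2 | P0 2-5 | P1 5-14 | P3 14-20 | P4 20-29 | P2 29-32 |
Completion: P0=5  P1=14  P2=32  P3=20  P4=29
Turnaround (C−A): P0=3  P1=9  P2=26  P3=13  P4=22
Waiting = turnaround − burst: P0=0, P1=0, P2=23, P3=7, P4=13
Total waiting = 0 + 0 + 23 + 7 + 13 = 43

43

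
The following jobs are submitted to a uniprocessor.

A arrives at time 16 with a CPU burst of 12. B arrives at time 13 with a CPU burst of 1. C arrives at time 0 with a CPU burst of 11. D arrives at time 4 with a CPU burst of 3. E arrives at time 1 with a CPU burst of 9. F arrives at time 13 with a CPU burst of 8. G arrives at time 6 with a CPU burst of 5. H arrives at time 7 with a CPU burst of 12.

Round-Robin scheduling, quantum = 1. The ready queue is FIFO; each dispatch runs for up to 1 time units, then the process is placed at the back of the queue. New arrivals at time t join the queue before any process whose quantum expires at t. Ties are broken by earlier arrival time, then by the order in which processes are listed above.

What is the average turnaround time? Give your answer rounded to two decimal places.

Timeline: | C 0-1 | E 1-2 | C 2-3 | E 3-4 | C 4-5 | D 5-6 | E 6-7 | C 7-8 | G 8-9 | D 9-10 | H 10-11 | E 11-12 | C 12-13 | G 13-14 | D 14-15 | H 15-16 | E 16-17 | B 17-18 | F 18-19 | C 19-20 | G 20-21 | A 21-22 | H 22-23 | E 23-24 | F 24-25 | C 25-26 | G 26-27 | A 27-28 | H 28-29 | E 29-30 | F 30-31 | C 31-32 | G 32-33 | A 33-34 | H 34-35 | E 35-36 | F 36-37 | C 37-38 | A 38-39 | H 39-40 | E 40-41 | F 41-42 | C 42-43 | A 43-44 | H 44-45 | F 45-46 | C 46-47 | A 47-48 | H 48-49 | F 49-50 | A 50-51 | H 51-52 | F 52-53 | A 53-54 | H 54-55 | A 55-56 | H 56-57 | A 57-58 | H 58-59 | A 59-61 |
Completion: A=61  B=18  C=47  D=15  E=41  F=53  G=33  H=59
Turnaround times: A=45, B=5, C=47, D=11, E=40, F=40, G=27, H=52
Average turnaround = (45+5+47+11+40+40+27+52) / 8 = 267/8 = 33.38

33.38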